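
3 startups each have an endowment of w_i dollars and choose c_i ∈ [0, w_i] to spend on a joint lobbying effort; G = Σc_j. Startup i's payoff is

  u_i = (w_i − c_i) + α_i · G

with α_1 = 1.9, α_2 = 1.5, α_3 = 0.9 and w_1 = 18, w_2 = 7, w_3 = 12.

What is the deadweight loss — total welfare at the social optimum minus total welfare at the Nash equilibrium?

39.6

∂u_i/∂c_i = α_i − 1, so startup i contributes w_i if α_i > 1, else 0.
α_i > 1 for i ∈ {1, 2}; NE contributions (18, 7, 0), G = 25.
W^NE = Σw_i − G^NE + (Σα_i)·G^NE = 37 + 3.3·25 = 119.5.
Planner: ∂(Σu_j)/∂c_i = Σα_j − 1 = 3.3 > 0, so everyone contributes w_i; G^SO = 37, W^SO = 37 + 3.3·37 = 159.1.
Deadweight loss = 39.6.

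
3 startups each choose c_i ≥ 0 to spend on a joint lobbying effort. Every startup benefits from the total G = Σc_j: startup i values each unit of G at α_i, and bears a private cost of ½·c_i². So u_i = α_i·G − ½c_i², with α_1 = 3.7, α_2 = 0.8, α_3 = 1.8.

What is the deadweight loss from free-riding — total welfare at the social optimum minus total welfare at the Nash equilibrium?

28.63

Startup i's FOC: ∂u_i/∂c_i = α_i − c_i = 0, so c_i* = α_i.
NE contributions = (3.7, 0.8, 1.8); G = 6.3.
W^NE = (Σα)·G − ½Σα_i² = 6.3² − ½·17.57 = 30.905.
Planner sets c_i = Σα_j = 6.3 for every i, so G^SO = 3·6.3 = 18.9.
W^SO = (Σα)·G^SO − ½·3·(Σα)² = (3/2)·6.3² = 59.535.
Deadweight loss = W^SO − W^NE = 28.63.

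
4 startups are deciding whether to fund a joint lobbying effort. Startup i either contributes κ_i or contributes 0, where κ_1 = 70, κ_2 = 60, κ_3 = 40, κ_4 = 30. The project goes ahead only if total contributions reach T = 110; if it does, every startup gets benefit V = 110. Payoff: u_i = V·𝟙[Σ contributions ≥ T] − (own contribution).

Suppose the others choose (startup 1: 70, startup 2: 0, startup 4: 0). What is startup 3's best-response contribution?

40

Others' total = 70. Contributing 40 brings total to 110 ≥ 110: gain V − κ_3 = 70.
Best response: 40.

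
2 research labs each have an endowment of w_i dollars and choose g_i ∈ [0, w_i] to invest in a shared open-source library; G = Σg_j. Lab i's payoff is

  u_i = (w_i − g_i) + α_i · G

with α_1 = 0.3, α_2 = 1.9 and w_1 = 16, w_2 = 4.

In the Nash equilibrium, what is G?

4

∂u_i/∂g_i = α_i − 1, so lab i contributes w_i if α_i > 1, else 0.
α_i > 1 for i ∈ {2}; NE contributions (0, 4), G = 4.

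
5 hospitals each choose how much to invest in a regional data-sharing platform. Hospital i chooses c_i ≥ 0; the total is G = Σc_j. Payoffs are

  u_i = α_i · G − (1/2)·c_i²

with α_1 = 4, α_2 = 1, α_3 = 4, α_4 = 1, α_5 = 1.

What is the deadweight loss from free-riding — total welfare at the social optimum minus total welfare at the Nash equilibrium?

199

Hospital i's FOC: ∂u_i/∂c_i = α_i − c_i = 0, so c_i* = α_i.
NE contributions = (4, 1, 4, 1, 1); G = 11.
W^NE = (Σα)·G − ½Σα_i² = 11² − ½·35 = 103.5.
Planner sets c_i = Σα_j = 11 for every i, so G^SO = 5·11 = 55.
W^SO = (Σα)·G^SO − ½·5·(Σα)² = (5/2)·11² = 302.5.
Deadweight loss = W^SO − W^NE = 199.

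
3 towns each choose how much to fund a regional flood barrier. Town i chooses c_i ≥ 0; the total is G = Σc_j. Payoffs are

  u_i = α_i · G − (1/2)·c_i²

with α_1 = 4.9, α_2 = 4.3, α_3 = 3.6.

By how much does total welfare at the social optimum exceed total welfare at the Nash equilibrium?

Town i's FOC: ∂u_i/∂c_i = α_i − c_i = 0, so c_i* = α_i.
NE contributions = (4.9, 4.3, 3.6); G = 12.8.
W^NE = (Σα)·G − ½Σα_i² = 12.8² − ½·55.46 = 136.11.
Planner sets c_i = Σα_j = 12.8 for every i, so G^SO = 3·12.8 = 38.4.
W^SO = (Σα)·G^SO − ½·3·(Σα)² = (3/2)·12.8² = 245.76.
Deadweight loss = W^SO − W^NE = 109.65.

109.65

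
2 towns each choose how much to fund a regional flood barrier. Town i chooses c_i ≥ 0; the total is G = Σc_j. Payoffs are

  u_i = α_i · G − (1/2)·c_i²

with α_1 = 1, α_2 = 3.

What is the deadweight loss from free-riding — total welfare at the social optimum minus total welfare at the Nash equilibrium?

Town i's FOC: ∂u_i/∂c_i = α_i − c_i = 0, so c_i* = α_i.
NE contributions = (1, 3); G = 4.
W^NE = (Σα)·G − ½Σα_i² = 4² − ½·10 = 11.
Planner sets c_i = Σα_j = 4 for every i, so G^SO = 2·4 = 8.
W^SO = (Σα)·G^SO − ½·2·(Σα)² = (2/2)·4² = 16.
Deadweight loss = W^SO − W^NE = 5.

5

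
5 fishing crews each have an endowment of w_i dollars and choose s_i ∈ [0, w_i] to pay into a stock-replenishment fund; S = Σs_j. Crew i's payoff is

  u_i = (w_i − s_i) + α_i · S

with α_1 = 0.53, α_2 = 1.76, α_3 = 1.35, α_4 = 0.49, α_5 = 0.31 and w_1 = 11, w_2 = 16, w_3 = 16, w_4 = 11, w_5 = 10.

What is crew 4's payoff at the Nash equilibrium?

∂u_i/∂s_i = α_i − 1, so crew i contributes w_i if α_i > 1, else 0.
α_i > 1 for i ∈ {2, 3}; NE contributions (0, 16, 16, 0, 0), S = 32.
u_4 = (11 − 0) + 0.49·32 = 26.68.

26.68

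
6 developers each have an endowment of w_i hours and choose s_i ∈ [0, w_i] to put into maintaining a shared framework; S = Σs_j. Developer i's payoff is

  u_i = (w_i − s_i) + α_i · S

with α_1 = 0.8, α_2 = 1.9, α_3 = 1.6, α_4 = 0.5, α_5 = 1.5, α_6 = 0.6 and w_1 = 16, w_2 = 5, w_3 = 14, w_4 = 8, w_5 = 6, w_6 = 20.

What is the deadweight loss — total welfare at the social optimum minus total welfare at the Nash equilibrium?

∂u_i/∂s_i = α_i − 1, so developer i contributes w_i if α_i > 1, else 0.
α_i > 1 for i ∈ {2, 3, 5}; NE contributions (0, 5, 14, 0, 6, 0), S = 25.
W^NE = Σw_i − S^NE + (Σα_i)·S^NE = 69 + 5.9·25 = 216.5.
Planner: ∂(Σu_j)/∂s_i = Σα_j − 1 = 5.9 > 0, so everyone contributes w_i; S^SO = 69, W^SO = 69 + 5.9·69 = 476.1.
Deadweight loss = 259.6.

259.6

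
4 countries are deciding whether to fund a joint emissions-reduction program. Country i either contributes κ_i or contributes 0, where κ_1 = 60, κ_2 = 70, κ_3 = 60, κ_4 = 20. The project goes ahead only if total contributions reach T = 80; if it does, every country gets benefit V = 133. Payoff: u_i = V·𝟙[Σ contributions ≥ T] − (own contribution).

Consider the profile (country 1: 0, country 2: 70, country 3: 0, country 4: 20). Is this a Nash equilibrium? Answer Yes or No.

Yes

Total = 90 ≥ 80: provided.
Country 1 (pledges 0, payoff 133): pledging 60 → total 150, payoff 73. No gain.
Country 2 (pledges 70, payoff 63): dropping to 0 → total 20, payoff 0. No gain.
Country 3 (pledges 0, payoff 133): pledging 60 → total 150, payoff 73. No gain.
Country 4 (pledges 20, payoff 113): dropping to 0 → total 70, payoff 0. No gain.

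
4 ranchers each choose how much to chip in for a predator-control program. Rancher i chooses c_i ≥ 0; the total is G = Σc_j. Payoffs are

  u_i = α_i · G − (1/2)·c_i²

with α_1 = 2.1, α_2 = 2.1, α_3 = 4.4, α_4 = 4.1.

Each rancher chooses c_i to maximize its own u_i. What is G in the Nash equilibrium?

12.7

Rancher i's FOC: ∂u_i/∂c_i = α_i − c_i = 0, so c_i* = α_i.
NE contributions = (2.1, 2.1, 4.4, 4.1); G = 12.7.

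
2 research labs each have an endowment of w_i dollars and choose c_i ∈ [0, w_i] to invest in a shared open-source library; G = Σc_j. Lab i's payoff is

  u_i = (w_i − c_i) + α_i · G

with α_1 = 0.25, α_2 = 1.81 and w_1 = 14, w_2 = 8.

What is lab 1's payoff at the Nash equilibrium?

∂u_i/∂c_i = α_i − 1, so lab i contributes w_i if α_i > 1, else 0.
α_i > 1 for i ∈ {2}; NE contributions (0, 8), G = 8.
u_1 = (14 − 0) + 0.25·8 = 16.

16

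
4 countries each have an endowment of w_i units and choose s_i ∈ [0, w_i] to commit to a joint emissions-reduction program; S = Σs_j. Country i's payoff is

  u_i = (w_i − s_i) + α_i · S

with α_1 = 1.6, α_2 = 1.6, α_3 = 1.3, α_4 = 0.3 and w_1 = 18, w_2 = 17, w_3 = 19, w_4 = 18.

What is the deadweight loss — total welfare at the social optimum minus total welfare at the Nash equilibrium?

∂u_i/∂s_i = α_i − 1, so country i contributes w_i if α_i > 1, else 0.
α_i > 1 for i ∈ {1, 2, 3}; NE contributions (18, 17, 19, 0), S = 54.
W^NE = Σw_i − S^NE + (Σα_i)·S^NE = 72 + 3.8·54 = 277.2.
Planner: ∂(Σu_j)/∂s_i = Σα_j − 1 = 3.8 > 0, so everyone contributes w_i; S^SO = 72, W^SO = 72 + 3.8·72 = 345.6.
Deadweight loss = 68.4.

68.4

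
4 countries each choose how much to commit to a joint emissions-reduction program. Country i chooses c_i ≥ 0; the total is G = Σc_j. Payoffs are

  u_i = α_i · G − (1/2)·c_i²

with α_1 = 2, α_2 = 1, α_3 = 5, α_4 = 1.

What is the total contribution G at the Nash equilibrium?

9

Country i's FOC: ∂u_i/∂c_i = α_i − c_i = 0, so c_i* = α_i.
NE contributions = (2, 1, 5, 1); G = 9.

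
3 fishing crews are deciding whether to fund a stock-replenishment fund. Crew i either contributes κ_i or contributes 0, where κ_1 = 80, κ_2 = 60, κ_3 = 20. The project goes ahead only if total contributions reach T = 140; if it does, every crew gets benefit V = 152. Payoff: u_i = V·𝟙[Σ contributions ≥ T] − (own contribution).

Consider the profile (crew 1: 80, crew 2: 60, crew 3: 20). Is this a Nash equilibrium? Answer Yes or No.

Total = 160 ≥ 140: provided.
Crew 1 (pledges 80, payoff 72): dropping to 0 → total 80, payoff 0. No gain.
Crew 2 (pledges 60, payoff 92): dropping to 0 → total 100, payoff 0. No gain.
Crew 3 (pledges 20, payoff 132): dropping to 0 → total 140, payoff 152. Profitable deviation.

No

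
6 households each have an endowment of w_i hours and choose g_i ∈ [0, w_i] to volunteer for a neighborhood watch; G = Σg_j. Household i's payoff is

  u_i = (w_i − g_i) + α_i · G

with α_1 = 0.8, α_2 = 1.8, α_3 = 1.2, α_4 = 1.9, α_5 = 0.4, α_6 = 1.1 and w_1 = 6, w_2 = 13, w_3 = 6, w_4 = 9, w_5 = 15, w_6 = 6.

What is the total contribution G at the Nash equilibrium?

∂u_i/∂g_i = α_i − 1, so household i contributes w_i if α_i > 1, else 0.
α_i > 1 for i ∈ {2, 3, 4, 6}; NE contributions (0, 13, 6, 9, 0, 6), G = 34.

34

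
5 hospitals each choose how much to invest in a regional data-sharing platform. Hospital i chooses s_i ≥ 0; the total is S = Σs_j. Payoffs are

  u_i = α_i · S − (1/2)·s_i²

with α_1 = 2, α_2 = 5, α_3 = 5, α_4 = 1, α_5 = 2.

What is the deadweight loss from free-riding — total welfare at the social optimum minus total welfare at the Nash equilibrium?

367

Hospital i's FOC: ∂u_i/∂s_i = α_i − s_i = 0, so s_i* = α_i.
NE contributions = (2, 5, 5, 1, 2); S = 15.
W^NE = (Σα)·S − ½Σα_i² = 15² − ½·59 = 195.5.
Planner sets s_i = Σα_j = 15 for every i, so S^SO = 5·15 = 75.
W^SO = (Σα)·S^SO − ½·5·(Σα)² = (5/2)·15² = 562.5.
Deadweight loss = W^SO − W^NE = 367.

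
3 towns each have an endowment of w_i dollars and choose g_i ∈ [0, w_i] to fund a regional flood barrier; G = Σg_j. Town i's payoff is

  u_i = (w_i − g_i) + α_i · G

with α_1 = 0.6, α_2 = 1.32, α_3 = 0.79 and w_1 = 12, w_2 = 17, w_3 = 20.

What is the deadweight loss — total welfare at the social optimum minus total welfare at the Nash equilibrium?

54.72

∂u_i/∂g_i = α_i − 1, so town i contributes w_i if α_i > 1, else 0.
α_i > 1 for i ∈ {2}; NE contributions (0, 17, 0), G = 17.
W^NE = Σw_i − G^NE + (Σα_i)·G^NE = 49 + 1.71·17 = 78.07.
Planner: ∂(Σu_j)/∂g_i = Σα_j − 1 = 1.71 > 0, so everyone contributes w_i; G^SO = 49, W^SO = 49 + 1.71·49 = 132.79.
Deadweight loss = 54.72.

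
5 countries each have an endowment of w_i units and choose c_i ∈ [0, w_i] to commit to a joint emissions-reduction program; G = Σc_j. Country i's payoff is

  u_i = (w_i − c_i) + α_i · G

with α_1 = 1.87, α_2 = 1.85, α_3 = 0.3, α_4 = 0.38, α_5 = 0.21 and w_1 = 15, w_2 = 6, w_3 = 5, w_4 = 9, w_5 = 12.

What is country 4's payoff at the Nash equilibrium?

16.98

∂u_i/∂c_i = α_i − 1, so country i contributes w_i if α_i > 1, else 0.
α_i > 1 for i ∈ {1, 2}; NE contributions (15, 6, 0, 0, 0), G = 21.
u_4 = (9 − 0) + 0.38·21 = 16.98.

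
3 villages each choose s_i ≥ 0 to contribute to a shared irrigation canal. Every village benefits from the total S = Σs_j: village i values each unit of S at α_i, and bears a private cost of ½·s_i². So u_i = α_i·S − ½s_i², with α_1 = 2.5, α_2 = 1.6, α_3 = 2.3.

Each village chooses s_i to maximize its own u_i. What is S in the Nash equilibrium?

6.4

Village i's FOC: ∂u_i/∂s_i = α_i − s_i = 0, so s_i* = α_i.
NE contributions = (2.5, 1.6, 2.3); S = 6.4.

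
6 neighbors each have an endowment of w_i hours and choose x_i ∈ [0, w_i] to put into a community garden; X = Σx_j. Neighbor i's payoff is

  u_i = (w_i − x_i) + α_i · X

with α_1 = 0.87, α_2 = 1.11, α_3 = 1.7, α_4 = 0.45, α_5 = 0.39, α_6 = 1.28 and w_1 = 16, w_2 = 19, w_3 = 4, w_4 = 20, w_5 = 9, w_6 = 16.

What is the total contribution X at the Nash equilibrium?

39

∂u_i/∂x_i = α_i − 1, so neighbor i contributes w_i if α_i > 1, else 0.
α_i > 1 for i ∈ {2, 3, 6}; NE contributions (0, 19, 4, 0, 0, 16), X = 39.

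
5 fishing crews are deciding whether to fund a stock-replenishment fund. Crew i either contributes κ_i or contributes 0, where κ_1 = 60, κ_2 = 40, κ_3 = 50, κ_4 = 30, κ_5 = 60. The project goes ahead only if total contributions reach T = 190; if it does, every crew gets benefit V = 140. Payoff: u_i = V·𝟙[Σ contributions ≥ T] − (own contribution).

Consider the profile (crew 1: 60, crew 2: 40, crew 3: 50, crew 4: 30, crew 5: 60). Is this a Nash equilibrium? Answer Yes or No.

Total = 240 ≥ 190: provided.
Crew 1 (pledges 60, payoff 80): dropping to 0 → total 180, payoff 0. No gain.
Crew 2 (pledges 40, payoff 100): dropping to 0 → total 200, payoff 140. Profitable deviation.

No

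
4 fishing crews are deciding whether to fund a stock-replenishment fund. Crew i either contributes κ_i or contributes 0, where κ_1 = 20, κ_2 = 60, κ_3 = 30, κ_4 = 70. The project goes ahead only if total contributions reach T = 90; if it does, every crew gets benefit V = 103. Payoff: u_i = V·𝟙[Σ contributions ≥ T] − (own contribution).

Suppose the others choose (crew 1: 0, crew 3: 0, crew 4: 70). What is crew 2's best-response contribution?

60

Others' total = 70. Contributing 60 brings total to 130 ≥ 90: gain V − κ_2 = 43.
Best response: 60.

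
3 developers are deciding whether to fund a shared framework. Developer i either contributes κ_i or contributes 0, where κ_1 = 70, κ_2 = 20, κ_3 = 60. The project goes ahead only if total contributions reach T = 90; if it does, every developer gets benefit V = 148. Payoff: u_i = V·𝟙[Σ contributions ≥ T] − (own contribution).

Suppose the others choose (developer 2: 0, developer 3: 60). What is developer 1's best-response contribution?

70

Others' total = 60. Contributing 70 brings total to 130 ≥ 90: gain V − κ_1 = 78.
Best response: 70.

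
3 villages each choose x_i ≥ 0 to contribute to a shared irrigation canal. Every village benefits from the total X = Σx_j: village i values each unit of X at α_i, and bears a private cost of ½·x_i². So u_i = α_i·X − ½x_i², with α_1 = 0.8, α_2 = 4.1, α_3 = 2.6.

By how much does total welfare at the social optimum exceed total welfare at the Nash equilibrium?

40.23

Village i's FOC: ∂u_i/∂x_i = α_i − x_i = 0, so x_i* = α_i.
NE contributions = (0.8, 4.1, 2.6); X = 7.5.
W^NE = (Σα)·X − ½Σα_i² = 7.5² − ½·24.21 = 44.145.
Planner sets x_i = Σα_j = 7.5 for every i, so X^SO = 3·7.5 = 22.5.
W^SO = (Σα)·X^SO − ½·3·(Σα)² = (3/2)·7.5² = 84.375.
Deadweight loss = W^SO − W^NE = 40.23.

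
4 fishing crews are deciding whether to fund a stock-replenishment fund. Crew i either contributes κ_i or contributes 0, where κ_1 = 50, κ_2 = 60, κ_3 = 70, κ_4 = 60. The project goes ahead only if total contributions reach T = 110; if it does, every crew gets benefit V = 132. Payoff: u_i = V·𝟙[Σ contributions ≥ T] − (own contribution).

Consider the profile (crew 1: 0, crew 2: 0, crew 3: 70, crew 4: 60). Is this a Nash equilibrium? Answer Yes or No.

Total = 130 ≥ 110: provided.
Crew 1 (pledges 0, payoff 132): pledging 50 → total 180, payoff 82. No gain.
Crew 2 (pledges 0, payoff 132): pledging 60 → total 190, payoff 72. No gain.
Crew 3 (pledges 70, payoff 62): dropping to 0 → total 60, payoff 0. No gain.
Crew 4 (pledges 60, payoff 72): dropping to 0 → total 70, payoff 0. No gain.

Yes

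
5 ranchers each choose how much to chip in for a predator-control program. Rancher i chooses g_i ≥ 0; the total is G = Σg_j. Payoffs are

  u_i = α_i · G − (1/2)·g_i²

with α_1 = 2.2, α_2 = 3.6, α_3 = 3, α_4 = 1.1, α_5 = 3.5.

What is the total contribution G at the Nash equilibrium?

Rancher i's FOC: ∂u_i/∂g_i = α_i − g_i = 0, so g_i* = α_i.
NE contributions = (2.2, 3.6, 3, 1.1, 3.5); G = 13.4.

13.4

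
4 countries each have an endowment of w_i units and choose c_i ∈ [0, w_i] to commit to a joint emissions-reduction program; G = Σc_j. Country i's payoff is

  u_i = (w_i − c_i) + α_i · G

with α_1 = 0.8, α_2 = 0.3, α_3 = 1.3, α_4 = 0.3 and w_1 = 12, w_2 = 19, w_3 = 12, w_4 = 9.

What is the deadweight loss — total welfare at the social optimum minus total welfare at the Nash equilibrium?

68

∂u_i/∂c_i = α_i − 1, so country i contributes w_i if α_i > 1, else 0.
α_i > 1 for i ∈ {3}; NE contributions (0, 0, 12, 0), G = 12.
W^NE = Σw_i − G^NE + (Σα_i)·G^NE = 52 + 1.7·12 = 72.4.
Planner: ∂(Σu_j)/∂c_i = Σα_j − 1 = 1.7 > 0, so everyone contributes w_i; G^SO = 52, W^SO = 52 + 1.7·52 = 140.4.
Deadweight loss = 68.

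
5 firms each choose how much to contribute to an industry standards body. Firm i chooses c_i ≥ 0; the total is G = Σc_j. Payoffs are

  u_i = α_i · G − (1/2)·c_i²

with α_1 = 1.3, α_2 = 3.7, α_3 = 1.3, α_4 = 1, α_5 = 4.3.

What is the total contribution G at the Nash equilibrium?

11.6

Firm i's FOC: ∂u_i/∂c_i = α_i − c_i = 0, so c_i* = α_i.
NE contributions = (1.3, 3.7, 1.3, 1, 4.3); G = 11.6.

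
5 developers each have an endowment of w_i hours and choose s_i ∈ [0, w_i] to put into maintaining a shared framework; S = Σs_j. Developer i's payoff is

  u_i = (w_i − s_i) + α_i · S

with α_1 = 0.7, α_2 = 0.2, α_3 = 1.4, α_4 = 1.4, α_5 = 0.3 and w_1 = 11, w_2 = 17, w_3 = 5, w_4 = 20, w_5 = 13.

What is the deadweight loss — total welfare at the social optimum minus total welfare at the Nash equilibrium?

123

∂u_i/∂s_i = α_i − 1, so developer i contributes w_i if α_i > 1, else 0.
α_i > 1 for i ∈ {3, 4}; NE contributions (0, 0, 5, 20, 0), S = 25.
W^NE = Σw_i − S^NE + (Σα_i)·S^NE = 66 + 3·25 = 141.
Planner: ∂(Σu_j)/∂s_i = Σα_j − 1 = 3 > 0, so everyone contributes w_i; S^SO = 66, W^SO = 66 + 3·66 = 264.
Deadweight loss = 123.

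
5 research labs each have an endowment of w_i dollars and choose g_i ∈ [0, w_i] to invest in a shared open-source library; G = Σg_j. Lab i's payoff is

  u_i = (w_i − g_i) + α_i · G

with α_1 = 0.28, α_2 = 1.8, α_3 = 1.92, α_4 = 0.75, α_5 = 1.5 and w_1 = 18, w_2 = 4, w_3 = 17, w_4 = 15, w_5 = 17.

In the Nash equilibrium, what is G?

38

∂u_i/∂g_i = α_i − 1, so lab i contributes w_i if α_i > 1, else 0.
α_i > 1 for i ∈ {2, 3, 5}; NE contributions (0, 4, 17, 0, 17), G = 38.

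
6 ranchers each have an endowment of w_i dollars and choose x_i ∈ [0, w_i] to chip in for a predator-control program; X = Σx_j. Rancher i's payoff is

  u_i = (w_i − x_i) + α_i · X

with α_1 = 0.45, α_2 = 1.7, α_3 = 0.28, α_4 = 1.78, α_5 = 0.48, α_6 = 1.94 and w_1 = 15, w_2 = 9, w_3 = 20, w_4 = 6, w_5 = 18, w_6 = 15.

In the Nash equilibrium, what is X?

∂u_i/∂x_i = α_i − 1, so rancher i contributes w_i if α_i > 1, else 0.
α_i > 1 for i ∈ {2, 4, 6}; NE contributions (0, 9, 0, 6, 0, 15), X = 30.

30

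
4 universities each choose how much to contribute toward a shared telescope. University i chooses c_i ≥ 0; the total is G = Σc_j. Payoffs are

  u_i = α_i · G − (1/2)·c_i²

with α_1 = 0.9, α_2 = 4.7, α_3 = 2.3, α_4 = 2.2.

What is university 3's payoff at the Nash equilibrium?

20.585

University i's FOC: ∂u_i/∂c_i = α_i − c_i = 0, so c_i* = α_i.
NE contributions = (0.9, 4.7, 2.3, 2.2); G = 10.1.
u_3 = α_3·G − ½·(c_3)² = 2.3·10.1 − ½·2.3² = 20.585.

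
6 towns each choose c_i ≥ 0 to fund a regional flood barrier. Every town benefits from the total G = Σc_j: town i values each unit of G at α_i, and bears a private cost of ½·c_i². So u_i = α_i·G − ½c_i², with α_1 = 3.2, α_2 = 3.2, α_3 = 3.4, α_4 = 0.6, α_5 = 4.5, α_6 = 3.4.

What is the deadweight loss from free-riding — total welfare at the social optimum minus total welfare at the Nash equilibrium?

Town i's FOC: ∂u_i/∂c_i = α_i − c_i = 0, so c_i* = α_i.
NE contributions = (3.2, 3.2, 3.4, 0.6, 4.5, 3.4); G = 18.3.
W^NE = (Σα)·G − ½Σα_i² = 18.3² − ½·64.21 = 302.785.
Planner sets c_i = Σα_j = 18.3 for every i, so G^SO = 6·18.3 = 109.8.
W^SO = (Σα)·G^SO − ½·6·(Σα)² = (6/2)·18.3² = 1004.67.
Deadweight loss = W^SO − W^NE = 701.885.

701.885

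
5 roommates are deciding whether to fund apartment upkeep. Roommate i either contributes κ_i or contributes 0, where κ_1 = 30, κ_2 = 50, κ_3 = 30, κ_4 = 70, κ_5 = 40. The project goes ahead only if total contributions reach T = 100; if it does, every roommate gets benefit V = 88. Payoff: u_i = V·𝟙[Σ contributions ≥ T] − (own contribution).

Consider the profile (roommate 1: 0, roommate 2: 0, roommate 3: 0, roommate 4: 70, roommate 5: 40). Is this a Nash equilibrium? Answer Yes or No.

Total = 110 ≥ 100: provided.
Roommate 1 (pledges 0, payoff 88): pledging 30 → total 140, payoff 58. No gain.
Roommate 2 (pledges 0, payoff 88): pledging 50 → total 160, payoff 38. No gain.
Roommate 3 (pledges 0, payoff 88): pledging 30 → total 140, payoff 58. No gain.
Roommate 4 (pledges 70, payoff 18): dropping to 0 → total 40, payoff 0. No gain.
Roommate 5 (pledges 40, payoff 48): dropping to 0 → total 70, payoff 0. No gain.

Yes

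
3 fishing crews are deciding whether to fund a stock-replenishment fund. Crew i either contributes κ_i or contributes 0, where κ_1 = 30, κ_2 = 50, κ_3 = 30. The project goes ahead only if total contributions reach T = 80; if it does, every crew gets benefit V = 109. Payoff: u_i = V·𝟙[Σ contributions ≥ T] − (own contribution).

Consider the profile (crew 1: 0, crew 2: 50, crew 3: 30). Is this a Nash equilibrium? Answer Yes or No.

Yes

Total = 80 ≥ 80: provided.
Crew 1 (pledges 0, payoff 109): pledging 30 → total 110, payoff 79. No gain.
Crew 2 (pledges 50, payoff 59): dropping to 0 → total 30, payoff 0. No gain.
Crew 3 (pledges 30, payoff 79): dropping to 0 → total 50, payoff 0. No gain.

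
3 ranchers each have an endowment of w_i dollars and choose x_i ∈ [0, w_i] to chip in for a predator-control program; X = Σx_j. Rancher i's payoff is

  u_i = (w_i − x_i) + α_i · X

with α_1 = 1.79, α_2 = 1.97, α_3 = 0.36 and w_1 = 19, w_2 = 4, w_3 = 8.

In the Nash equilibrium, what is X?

∂u_i/∂x_i = α_i − 1, so rancher i contributes w_i if α_i > 1, else 0.
α_i > 1 for i ∈ {1, 2}; NE contributions (19, 4, 0), X = 23.

23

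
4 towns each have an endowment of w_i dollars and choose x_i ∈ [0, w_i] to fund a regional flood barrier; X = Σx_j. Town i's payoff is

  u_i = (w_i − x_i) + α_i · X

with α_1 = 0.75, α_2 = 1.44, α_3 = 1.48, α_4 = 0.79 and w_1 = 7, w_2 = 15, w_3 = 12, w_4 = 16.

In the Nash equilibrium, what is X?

∂u_i/∂x_i = α_i − 1, so town i contributes w_i if α_i > 1, else 0.
α_i > 1 for i ∈ {2, 3}; NE contributions (0, 15, 12, 0), X = 27.

27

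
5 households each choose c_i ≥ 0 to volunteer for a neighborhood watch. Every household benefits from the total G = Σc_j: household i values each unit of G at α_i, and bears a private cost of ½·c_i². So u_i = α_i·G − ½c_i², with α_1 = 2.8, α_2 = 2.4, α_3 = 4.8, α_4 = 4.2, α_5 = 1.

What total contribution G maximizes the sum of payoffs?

76

Planner FOC: ∂(Σu_j)/∂c_i = (Σα_j) − c_i = 0, so c_i^SO = Σα_j = 15.2 for every i; G^SO = 76.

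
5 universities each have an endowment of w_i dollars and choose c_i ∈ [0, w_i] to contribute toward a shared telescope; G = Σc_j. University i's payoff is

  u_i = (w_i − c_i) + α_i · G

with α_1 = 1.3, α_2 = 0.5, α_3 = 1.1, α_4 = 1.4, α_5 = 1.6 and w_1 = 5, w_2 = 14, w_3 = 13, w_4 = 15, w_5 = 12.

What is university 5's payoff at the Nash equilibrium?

∂u_i/∂c_i = α_i − 1, so university i contributes w_i if α_i > 1, else 0.
α_i > 1 for i ∈ {1, 3, 4, 5}; NE contributions (5, 0, 13, 15, 12), G = 45.
u_5 = (12 − 12) + 1.6·45 = 72.

72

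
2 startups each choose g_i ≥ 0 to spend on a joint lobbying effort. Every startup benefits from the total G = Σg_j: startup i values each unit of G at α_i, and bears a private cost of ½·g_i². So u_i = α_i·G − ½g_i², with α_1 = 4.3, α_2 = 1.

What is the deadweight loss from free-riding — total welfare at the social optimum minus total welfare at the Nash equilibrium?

9.745

Startup i's FOC: ∂u_i/∂g_i = α_i − g_i = 0, so g_i* = α_i.
NE contributions = (4.3, 1); G = 5.3.
W^NE = (Σα)·G − ½Σα_i² = 5.3² − ½·19.49 = 18.345.
Planner sets g_i = Σα_j = 5.3 for every i, so G^SO = 2·5.3 = 10.6.
W^SO = (Σα)·G^SO − ½·2·(Σα)² = (2/2)·5.3² = 28.09.
Deadweight loss = W^SO − W^NE = 9.745.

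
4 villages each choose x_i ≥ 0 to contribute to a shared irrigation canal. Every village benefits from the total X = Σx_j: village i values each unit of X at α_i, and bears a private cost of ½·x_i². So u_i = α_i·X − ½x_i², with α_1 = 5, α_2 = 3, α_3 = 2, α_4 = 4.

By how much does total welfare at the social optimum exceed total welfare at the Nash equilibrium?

223

Village i's FOC: ∂u_i/∂x_i = α_i − x_i = 0, so x_i* = α_i.
NE contributions = (5, 3, 2, 4); X = 14.
W^NE = (Σα)·X − ½Σα_i² = 14² − ½·54 = 169.
Planner sets x_i = Σα_j = 14 for every i, so X^SO = 4·14 = 56.
W^SO = (Σα)·X^SO − ½·4·(Σα)² = (4/2)·14² = 392.
Deadweight loss = W^SO − W^NE = 223.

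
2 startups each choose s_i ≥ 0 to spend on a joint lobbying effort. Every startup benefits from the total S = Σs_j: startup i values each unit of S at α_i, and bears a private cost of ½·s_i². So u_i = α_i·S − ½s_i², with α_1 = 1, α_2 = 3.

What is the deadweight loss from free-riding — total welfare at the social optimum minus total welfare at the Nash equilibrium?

Startup i's FOC: ∂u_i/∂s_i = α_i − s_i = 0, so s_i* = α_i.
NE contributions = (1, 3); S = 4.
W^NE = (Σα)·S − ½Σα_i² = 4² − ½·10 = 11.
Planner sets s_i = Σα_j = 4 for every i, so S^SO = 2·4 = 8.
W^SO = (Σα)·S^SO − ½·2·(Σα)² = (2/2)·4² = 16.
Deadweight loss = W^SO − W^NE = 5.

5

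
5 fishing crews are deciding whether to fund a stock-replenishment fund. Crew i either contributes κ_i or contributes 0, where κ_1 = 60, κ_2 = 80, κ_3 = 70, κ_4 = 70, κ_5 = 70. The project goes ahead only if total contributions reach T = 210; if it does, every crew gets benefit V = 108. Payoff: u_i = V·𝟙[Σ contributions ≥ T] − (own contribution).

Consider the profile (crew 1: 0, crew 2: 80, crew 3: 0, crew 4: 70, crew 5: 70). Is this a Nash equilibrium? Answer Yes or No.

Total = 220 ≥ 210: provided.
Crew 1 (pledges 0, payoff 108): pledging 60 → total 280, payoff 48. No gain.
Crew 2 (pledges 80, payoff 28): dropping to 0 → total 140, payoff 0. No gain.
Crew 3 (pledges 0, payoff 108): pledging 70 → total 290, payoff 38. No gain.
Crew 4 (pledges 70, payoff 38): dropping to 0 → total 150, payoff 0. No gain.
Crew 5 (pledges 70, payoff 38): dropping to 0 → total 150, payoff 0. No gain.

Yes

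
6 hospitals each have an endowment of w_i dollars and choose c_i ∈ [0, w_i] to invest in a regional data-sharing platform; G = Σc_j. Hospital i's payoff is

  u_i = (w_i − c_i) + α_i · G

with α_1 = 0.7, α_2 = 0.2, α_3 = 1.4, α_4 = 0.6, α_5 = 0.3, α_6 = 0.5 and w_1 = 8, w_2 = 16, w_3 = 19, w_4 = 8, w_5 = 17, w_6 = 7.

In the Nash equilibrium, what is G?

∂u_i/∂c_i = α_i − 1, so hospital i contributes w_i if α_i > 1, else 0.
α_i > 1 for i ∈ {3}; NE contributions (0, 0, 19, 0, 0, 0), G = 19.

19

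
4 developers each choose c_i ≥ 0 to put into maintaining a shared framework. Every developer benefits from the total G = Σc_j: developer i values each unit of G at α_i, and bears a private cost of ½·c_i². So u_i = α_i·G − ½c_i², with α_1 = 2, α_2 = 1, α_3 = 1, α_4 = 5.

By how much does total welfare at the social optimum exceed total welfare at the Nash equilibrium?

96.5

Developer i's FOC: ∂u_i/∂c_i = α_i − c_i = 0, so c_i* = α_i.
NE contributions = (2, 1, 1, 5); G = 9.
W^NE = (Σα)·G − ½Σα_i² = 9² − ½·31 = 65.5.
Planner sets c_i = Σα_j = 9 for every i, so G^SO = 4·9 = 36.
W^SO = (Σα)·G^SO − ½·4·(Σα)² = (4/2)·9² = 162.
Deadweight loss = W^SO − W^NE = 96.5.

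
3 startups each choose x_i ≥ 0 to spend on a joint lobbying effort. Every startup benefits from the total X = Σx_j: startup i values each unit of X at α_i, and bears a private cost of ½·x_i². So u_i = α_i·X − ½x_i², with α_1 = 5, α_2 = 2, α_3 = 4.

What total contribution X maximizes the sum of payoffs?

33

Planner FOC: ∂(Σu_j)/∂x_i = (Σα_j) − x_i = 0, so x_i^SO = Σα_j = 11 for every i; X^SO = 33.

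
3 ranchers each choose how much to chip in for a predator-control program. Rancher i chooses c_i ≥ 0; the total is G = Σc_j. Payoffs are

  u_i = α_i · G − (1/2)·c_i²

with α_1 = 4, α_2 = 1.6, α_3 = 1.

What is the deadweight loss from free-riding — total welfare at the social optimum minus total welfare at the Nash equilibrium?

Rancher i's FOC: ∂u_i/∂c_i = α_i − c_i = 0, so c_i* = α_i.
NE contributions = (4, 1.6, 1); G = 6.6.
W^NE = (Σα)·G − ½Σα_i² = 6.6² − ½·19.56 = 33.78.
Planner sets c_i = Σα_j = 6.6 for every i, so G^SO = 3·6.6 = 19.8.
W^SO = (Σα)·G^SO − ½·3·(Σα)² = (3/2)·6.6² = 65.34.
Deadweight loss = W^SO − W^NE = 31.56.

31.56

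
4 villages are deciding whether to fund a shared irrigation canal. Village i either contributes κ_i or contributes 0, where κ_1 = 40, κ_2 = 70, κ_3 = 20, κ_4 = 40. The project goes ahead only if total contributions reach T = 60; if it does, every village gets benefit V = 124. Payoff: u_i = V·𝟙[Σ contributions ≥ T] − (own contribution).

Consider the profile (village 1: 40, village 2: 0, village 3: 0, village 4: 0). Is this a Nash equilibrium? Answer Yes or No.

Total = 40 < 60: not provided.
Village 1 (pledges 40, payoff -40): dropping to 0 → total 0, payoff 0. Profitable deviation.

No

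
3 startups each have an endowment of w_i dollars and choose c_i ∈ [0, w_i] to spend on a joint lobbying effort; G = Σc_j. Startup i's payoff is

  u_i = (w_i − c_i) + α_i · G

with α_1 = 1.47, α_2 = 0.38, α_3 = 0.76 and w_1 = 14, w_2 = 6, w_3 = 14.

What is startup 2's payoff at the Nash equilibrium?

11.32

∂u_i/∂c_i = α_i − 1, so startup i contributes w_i if α_i > 1, else 0.
α_i > 1 for i ∈ {1}; NE contributions (14, 0, 0), G = 14.
u_2 = (6 − 0) + 0.38·14 = 11.32.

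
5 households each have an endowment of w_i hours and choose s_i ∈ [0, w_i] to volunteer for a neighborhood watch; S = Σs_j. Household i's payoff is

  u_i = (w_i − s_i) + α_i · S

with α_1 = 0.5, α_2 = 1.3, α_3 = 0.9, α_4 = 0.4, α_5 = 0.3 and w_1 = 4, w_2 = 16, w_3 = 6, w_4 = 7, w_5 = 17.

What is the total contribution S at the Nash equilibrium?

16

∂u_i/∂s_i = α_i − 1, so household i contributes w_i if α_i > 1, else 0.
α_i > 1 for i ∈ {2}; NE contributions (0, 16, 0, 0, 0), S = 16.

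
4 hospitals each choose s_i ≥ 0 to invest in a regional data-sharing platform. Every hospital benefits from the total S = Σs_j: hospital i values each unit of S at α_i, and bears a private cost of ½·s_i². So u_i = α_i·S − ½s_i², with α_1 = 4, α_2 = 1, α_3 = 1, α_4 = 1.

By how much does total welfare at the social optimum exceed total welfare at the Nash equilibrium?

Hospital i's FOC: ∂u_i/∂s_i = α_i − s_i = 0, so s_i* = α_i.
NE contributions = (4, 1, 1, 1); S = 7.
W^NE = (Σα)·S − ½Σα_i² = 7² − ½·19 = 39.5.
Planner sets s_i = Σα_j = 7 for every i, so S^SO = 4·7 = 28.
W^SO = (Σα)·S^SO − ½·4·(Σα)² = (4/2)·7² = 98.
Deadweight loss = W^SO − W^NE = 58.5.

58.5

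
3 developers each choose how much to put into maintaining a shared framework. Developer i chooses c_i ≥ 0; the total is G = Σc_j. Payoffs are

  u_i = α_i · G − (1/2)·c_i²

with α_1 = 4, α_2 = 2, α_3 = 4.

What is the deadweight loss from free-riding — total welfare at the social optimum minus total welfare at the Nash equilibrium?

68

Developer i's FOC: ∂u_i/∂c_i = α_i − c_i = 0, so c_i* = α_i.
NE contributions = (4, 2, 4); G = 10.
W^NE = (Σα)·G − ½Σα_i² = 10² − ½·36 = 82.
Planner sets c_i = Σα_j = 10 for every i, so G^SO = 3·10 = 30.
W^SO = (Σα)·G^SO − ½·3·(Σα)² = (3/2)·10² = 150.
Deadweight loss = W^SO − W^NE = 68.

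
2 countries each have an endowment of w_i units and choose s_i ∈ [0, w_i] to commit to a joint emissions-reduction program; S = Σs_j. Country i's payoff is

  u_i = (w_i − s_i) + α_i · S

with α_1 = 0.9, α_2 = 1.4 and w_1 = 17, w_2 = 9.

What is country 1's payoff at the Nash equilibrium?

∂u_i/∂s_i = α_i − 1, so country i contributes w_i if α_i > 1, else 0.
α_i > 1 for i ∈ {2}; NE contributions (0, 9), S = 9.
u_1 = (17 − 0) + 0.9·9 = 25.1.

25.1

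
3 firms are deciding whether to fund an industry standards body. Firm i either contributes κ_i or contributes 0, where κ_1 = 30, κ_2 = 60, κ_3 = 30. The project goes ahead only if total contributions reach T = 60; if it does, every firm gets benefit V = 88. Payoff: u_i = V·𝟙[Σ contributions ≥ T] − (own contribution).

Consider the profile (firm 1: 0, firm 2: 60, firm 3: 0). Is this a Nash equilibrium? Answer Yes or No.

Yes

Total = 60 ≥ 60: provided.
Firm 1 (pledges 0, payoff 88): pledging 30 → total 90, payoff 58. No gain.
Firm 2 (pledges 60, payoff 28): dropping to 0 → total 0, payoff 0. No gain.
Firm 3 (pledges 0, payoff 88): pledging 30 → total 90, payoff 58. No gain.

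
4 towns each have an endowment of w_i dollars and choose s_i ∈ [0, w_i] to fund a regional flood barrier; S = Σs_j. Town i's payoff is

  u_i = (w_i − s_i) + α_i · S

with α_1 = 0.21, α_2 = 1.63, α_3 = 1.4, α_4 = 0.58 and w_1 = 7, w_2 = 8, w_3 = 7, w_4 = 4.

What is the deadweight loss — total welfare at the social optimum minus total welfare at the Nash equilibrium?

31.02

∂u_i/∂s_i = α_i − 1, so town i contributes w_i if α_i > 1, else 0.
α_i > 1 for i ∈ {2, 3}; NE contributions (0, 8, 7, 0), S = 15.
W^NE = Σw_i − S^NE + (Σα_i)·S^NE = 26 + 2.82·15 = 68.3.
Planner: ∂(Σu_j)/∂s_i = Σα_j − 1 = 2.82 > 0, so everyone contributes w_i; S^SO = 26, W^SO = 26 + 2.82·26 = 99.32.
Deadweight loss = 31.02.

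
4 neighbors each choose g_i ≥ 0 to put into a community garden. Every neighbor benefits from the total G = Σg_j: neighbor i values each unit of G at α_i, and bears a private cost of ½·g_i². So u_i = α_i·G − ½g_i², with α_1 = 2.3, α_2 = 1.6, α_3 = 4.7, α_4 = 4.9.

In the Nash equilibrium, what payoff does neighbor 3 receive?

Neighbor i's FOC: ∂u_i/∂g_i = α_i − g_i = 0, so g_i* = α_i.
NE contributions = (2.3, 1.6, 4.7, 4.9); G = 13.5.
u_3 = α_3·G − ½·(g_3)² = 4.7·13.5 − ½·4.7² = 52.405.

52.405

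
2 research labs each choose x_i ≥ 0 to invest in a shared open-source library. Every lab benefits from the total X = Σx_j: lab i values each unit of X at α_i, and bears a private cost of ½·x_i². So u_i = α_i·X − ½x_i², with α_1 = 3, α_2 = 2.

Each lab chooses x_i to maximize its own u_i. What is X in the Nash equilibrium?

Lab i's FOC: ∂u_i/∂x_i = α_i − x_i = 0, so x_i* = α_i.
NE contributions = (3, 2); X = 5.

5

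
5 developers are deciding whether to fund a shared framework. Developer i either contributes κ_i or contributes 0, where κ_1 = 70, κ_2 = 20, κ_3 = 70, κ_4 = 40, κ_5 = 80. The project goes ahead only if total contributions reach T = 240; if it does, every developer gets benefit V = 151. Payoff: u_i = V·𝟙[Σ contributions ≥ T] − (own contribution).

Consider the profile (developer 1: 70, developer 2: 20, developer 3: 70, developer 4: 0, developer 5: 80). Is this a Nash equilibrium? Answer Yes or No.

Total = 240 ≥ 240: provided.
Developer 1 (pledges 70, payoff 81): dropping to 0 → total 170, payoff 0. No gain.
Developer 2 (pledges 20, payoff 131): dropping to 0 → total 220, payoff 0. No gain.
Developer 3 (pledges 70, payoff 81): dropping to 0 → total 170, payoff 0. No gain.
Developer 4 (pledges 0, payoff 151): pledging 40 → total 280, payoff 111. No gain.
Developer 5 (pledges 80, payoff 71): dropping to 0 → total 160, payoff 0. No gain.

Yes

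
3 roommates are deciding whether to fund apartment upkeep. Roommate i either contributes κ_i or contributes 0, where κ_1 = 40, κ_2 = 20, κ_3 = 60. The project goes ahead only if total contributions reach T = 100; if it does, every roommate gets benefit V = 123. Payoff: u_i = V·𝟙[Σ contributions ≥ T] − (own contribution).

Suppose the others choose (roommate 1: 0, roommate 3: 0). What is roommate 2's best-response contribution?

Others' total = 0. Even contributing 20 gives 20 < 100: no benefit either way.
Best response: 0.

0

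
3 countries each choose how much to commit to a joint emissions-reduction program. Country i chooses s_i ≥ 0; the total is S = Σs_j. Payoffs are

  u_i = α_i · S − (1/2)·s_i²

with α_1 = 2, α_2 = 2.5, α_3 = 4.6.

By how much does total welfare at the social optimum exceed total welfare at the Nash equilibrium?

57.11

Country i's FOC: ∂u_i/∂s_i = α_i − s_i = 0, so s_i* = α_i.
NE contributions = (2, 2.5, 4.6); S = 9.1.
W^NE = (Σα)·S − ½Σα_i² = 9.1² − ½·31.41 = 67.105.
Planner sets s_i = Σα_j = 9.1 for every i, so S^SO = 3·9.1 = 27.3.
W^SO = (Σα)·S^SO − ½·3·(Σα)² = (3/2)·9.1² = 124.215.
Deadweight loss = W^SO − W^NE = 57.11.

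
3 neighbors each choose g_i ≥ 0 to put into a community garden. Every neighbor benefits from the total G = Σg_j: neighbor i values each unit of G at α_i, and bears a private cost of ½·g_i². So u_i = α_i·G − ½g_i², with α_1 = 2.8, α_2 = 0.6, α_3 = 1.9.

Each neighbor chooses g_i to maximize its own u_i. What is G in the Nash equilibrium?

5.3

Neighbor i's FOC: ∂u_i/∂g_i = α_i − g_i = 0, so g_i* = α_i.
NE contributions = (2.8, 0.6, 1.9); G = 5.3.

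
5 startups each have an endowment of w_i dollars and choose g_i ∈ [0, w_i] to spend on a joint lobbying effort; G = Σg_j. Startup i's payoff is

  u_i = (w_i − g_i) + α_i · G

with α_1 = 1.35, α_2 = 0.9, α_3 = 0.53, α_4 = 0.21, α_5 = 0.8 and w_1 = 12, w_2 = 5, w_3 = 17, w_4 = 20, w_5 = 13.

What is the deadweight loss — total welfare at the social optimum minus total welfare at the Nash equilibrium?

153.45

∂u_i/∂g_i = α_i − 1, so startup i contributes w_i if α_i > 1, else 0.
α_i > 1 for i ∈ {1}; NE contributions (12, 0, 0, 0, 0), G = 12.
W^NE = Σw_i − G^NE + (Σα_i)·G^NE = 67 + 2.79·12 = 100.48.
Planner: ∂(Σu_j)/∂g_i = Σα_j − 1 = 2.79 > 0, so everyone contributes w_i; G^SO = 67, W^SO = 67 + 2.79·67 = 253.93.
Deadweight loss = 153.45.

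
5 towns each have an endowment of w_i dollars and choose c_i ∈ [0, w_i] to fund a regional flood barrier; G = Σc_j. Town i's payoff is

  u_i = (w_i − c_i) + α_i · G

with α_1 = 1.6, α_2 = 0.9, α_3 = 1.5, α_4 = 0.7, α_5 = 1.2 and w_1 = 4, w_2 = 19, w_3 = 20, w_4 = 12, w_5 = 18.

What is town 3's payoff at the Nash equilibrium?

63

∂u_i/∂c_i = α_i − 1, so town i contributes w_i if α_i > 1, else 0.
α_i > 1 for i ∈ {1, 3, 5}; NE contributions (4, 0, 20, 0, 18), G = 42.
u_3 = (20 − 20) + 1.5·42 = 63.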